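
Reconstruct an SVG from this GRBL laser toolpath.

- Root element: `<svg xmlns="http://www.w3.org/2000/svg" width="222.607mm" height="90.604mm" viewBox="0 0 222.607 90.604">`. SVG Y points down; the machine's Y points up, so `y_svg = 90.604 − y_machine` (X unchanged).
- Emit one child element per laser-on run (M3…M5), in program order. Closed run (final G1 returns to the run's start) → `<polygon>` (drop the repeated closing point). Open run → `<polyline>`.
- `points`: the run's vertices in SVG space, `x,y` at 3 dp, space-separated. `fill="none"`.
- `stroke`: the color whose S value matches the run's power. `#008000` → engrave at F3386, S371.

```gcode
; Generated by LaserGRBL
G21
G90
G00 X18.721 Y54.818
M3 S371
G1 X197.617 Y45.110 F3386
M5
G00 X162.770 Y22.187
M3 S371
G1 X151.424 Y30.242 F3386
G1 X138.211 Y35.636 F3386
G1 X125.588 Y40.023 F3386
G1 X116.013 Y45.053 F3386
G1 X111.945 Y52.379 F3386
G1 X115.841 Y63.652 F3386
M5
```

<svg xmlns="http://www.w3.org/2000/svg" width="222.607mm" height="90.604mm" viewBox="0 0 222.607 90.604">
  <polyline points="18.721,35.786 197.617,45.494" fill="none" stroke="#008000"/>
  <polyline points="162.770,68.417 151.424,60.362 138.211,54.968 125.588,50.581 116.013,45.551 111.945,38.225 115.841,26.952" fill="none" stroke="#008000"/>
</svg>

y_svg = 90.604 − y_m. Every run uses S371, so all elements get stroke `#008000` (engrave).

[1] open run; points: 18.721,35.786 197.617,45.494

[2] open run; points: 162.770,68.417 151.424,60.362 138.211,54.968 125.588,50.581 116.013,45.551 111.945,38.225 115.841,26.952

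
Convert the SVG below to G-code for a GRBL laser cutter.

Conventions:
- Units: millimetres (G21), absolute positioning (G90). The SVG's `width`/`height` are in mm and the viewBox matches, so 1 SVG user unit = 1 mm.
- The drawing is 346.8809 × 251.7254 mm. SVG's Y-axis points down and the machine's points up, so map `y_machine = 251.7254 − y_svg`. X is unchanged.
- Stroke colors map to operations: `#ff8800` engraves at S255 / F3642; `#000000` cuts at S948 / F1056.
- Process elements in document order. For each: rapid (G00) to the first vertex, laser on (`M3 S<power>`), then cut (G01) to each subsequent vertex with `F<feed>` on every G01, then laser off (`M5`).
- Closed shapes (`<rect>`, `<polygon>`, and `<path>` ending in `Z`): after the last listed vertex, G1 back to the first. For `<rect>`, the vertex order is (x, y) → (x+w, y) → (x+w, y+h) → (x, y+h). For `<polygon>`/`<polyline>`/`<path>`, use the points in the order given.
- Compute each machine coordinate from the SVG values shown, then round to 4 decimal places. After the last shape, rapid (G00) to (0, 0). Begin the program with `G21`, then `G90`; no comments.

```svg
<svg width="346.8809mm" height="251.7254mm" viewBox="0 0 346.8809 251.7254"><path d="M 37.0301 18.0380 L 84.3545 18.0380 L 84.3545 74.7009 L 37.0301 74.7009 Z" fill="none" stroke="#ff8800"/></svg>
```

G21
G90
G00 X37.0301 Y233.6874
M3 S255
G01 X84.3545 Y233.6874 F3642
G01 X84.3545 Y177.0245 F3642
G01 X37.0301 Y177.0245 F3642
G01 X37.0301 Y233.6874 F3642
M5
G00 X0.0000 Y0.0000

viewBox `0 0 346.8809 251.7254` with mm width/height → 1 unit = 1 mm. Flip: y_m = 251.7254 − y_svg.

**Shape 1** — `<path>` rectangle, stroke `#ff8800` → engrave (S255, F3642). Machine vertices: (37.0301,233.6874) → (84.3545,233.6874) → (84.3545,177.0245) → (37.0301,177.0245) → (37.0301,233.6874). Closed: final G1 returns to the first vertex.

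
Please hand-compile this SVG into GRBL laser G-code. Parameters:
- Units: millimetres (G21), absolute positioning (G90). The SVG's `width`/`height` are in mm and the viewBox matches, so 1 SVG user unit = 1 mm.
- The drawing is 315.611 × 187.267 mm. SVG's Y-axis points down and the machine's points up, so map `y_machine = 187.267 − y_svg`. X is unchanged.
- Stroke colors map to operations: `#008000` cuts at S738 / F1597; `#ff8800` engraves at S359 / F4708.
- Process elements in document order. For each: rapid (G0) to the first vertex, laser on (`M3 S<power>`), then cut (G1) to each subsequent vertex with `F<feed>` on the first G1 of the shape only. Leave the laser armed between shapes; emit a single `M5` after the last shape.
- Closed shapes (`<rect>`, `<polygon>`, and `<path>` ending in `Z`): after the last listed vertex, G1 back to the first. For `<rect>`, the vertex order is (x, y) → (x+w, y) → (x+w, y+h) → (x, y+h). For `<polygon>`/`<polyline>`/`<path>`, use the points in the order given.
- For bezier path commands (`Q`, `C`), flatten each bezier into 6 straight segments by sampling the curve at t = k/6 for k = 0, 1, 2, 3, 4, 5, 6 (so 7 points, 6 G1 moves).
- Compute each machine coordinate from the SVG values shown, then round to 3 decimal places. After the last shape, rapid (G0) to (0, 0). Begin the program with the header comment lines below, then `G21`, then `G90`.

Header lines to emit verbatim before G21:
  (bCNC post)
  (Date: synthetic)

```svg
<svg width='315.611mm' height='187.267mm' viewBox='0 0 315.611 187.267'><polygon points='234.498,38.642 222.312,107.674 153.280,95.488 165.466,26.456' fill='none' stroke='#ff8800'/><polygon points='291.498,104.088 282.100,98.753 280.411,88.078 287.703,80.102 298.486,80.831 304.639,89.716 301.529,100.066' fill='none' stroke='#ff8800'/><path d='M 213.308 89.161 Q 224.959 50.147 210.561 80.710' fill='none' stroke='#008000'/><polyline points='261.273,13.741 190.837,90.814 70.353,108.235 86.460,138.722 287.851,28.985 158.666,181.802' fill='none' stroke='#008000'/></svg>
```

(bCNC post)
(Date: synthetic)
G21
G90
G0 X234.498 Y148.625
M3 S359
G1 X222.312 Y79.593 F4708
G1 X153.280 Y91.779
G1 X165.466 Y160.811
G1 X234.498 Y148.625
G0 X291.498 Y83.179
M3 S359
G1 X282.100 Y88.514 F4708
G1 X280.411 Y99.189
G1 X287.703 Y107.165
G1 X298.486 Y106.436
G1 X304.639 Y97.551
G1 X301.529 Y87.201
G1 X291.498 Y83.179
G0 X213.308 Y98.106
M3 S738
G1 X216.468 Y109.178 F1597
G1 X218.181 Y116.385
G1 X218.447 Y119.726
G1 X217.265 Y119.202
G1 X214.637 Y114.812
G1 X210.561 Y106.557
G0 X261.273 Y173.526
M3 S738
G1 X190.837 Y96.453 F1597
G1 X70.353 Y79.032
G1 X86.460 Y48.545
G1 X287.851 Y158.282
G1 X158.666 Y5.465
M5
G0 X0.000 Y0.000

Since the viewBox matches the mm dimensions, user units are millimetres directly. The only transform is the Y-flip y_m = 187.267 − y_svg.

Shape 1 is a regular polygon drawn with `<polygon>`. Its stroke #ff8800 means engrave at S359, F4708. After flipping Y the toolpath is (234.498,148.625) → (222.312,79.593) → (153.280,91.779) → (165.466,160.811) → (234.498,148.625), returning to the start.

Shape 2 is a regular polygon drawn with `<polygon>`. Its stroke #ff8800 means engrave at S359, F4708. After flipping Y the toolpath is (291.498,83.179) → (282.100,88.514) → (280.411,99.189) → (287.703,107.165) → (298.486,106.436) → (304.639,97.551) → (301.529,87.201) → (291.498,83.179), returning to the start.

Shape 3 is a quadratic bezier drawn with `<path>`. Its stroke #008000 means cut at S738, F1597. After flipping Y the toolpath is (213.308,98.106) → (216.468,109.178) → (218.181,116.385) → (218.447,119.726) → (217.265,119.202) → (214.637,114.812) → (210.561,106.557).

Shape 4 is a open polyline drawn with `<polyline>`. Its stroke #008000 means cut at S738, F1597. After flipping Y the toolpath is (261.273,173.526) → (190.837,96.453) → (70.353,79.032) → (86.460,48.545) → (287.851,158.282) → (158.666,5.465).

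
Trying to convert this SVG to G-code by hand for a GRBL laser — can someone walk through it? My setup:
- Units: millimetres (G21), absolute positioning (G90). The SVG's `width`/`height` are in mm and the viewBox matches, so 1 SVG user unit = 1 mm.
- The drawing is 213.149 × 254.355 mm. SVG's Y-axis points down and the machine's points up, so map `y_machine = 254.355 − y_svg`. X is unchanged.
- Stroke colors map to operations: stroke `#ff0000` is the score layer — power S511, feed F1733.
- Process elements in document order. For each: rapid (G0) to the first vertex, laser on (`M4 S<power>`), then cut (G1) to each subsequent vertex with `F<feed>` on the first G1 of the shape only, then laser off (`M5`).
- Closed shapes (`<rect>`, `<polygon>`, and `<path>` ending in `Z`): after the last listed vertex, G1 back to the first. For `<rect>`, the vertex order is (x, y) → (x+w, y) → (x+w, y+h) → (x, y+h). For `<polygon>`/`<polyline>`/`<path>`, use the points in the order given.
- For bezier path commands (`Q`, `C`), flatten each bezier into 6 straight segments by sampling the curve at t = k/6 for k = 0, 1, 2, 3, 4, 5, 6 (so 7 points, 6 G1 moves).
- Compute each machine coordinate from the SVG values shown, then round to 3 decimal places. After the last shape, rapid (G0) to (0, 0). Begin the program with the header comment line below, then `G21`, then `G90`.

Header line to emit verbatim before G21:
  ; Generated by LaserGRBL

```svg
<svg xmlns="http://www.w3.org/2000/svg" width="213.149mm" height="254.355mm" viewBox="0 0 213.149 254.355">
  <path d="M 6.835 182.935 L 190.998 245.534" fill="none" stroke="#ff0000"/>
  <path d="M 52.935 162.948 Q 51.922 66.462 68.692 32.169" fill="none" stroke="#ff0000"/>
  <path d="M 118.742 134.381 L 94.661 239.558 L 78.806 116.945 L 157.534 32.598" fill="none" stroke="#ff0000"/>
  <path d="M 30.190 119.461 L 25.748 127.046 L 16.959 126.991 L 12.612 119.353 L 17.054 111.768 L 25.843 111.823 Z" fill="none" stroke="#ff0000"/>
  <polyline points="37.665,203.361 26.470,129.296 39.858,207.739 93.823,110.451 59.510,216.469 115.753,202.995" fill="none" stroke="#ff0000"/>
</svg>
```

1 u = 1 mm; y_m = 254.355 − y.

[1] `<path>` line segment, #ff0000→score S511 F1733: (6.835,71.420) → (190.998,8.821)

[2] `<path>` quadratic bezier, #ff0000→score S511 F1733: (52.935,91.407) → (53.091,121.841) → (54.236,148.821) → (56.368,172.345) → (59.488,192.414) → (63.596,209.027) → (68.692,222.186)

[3] `<path>` open polyline, #ff0000→score S511 F1733: (118.742,119.974) → (94.661,14.797) → (78.806,137.410) → (157.534,221.757)

[4] `<path>` regular polygon, #ff0000→score S511 F1733: (30.190,134.894) → (25.748,127.309) → (16.959,127.364) → (12.612,135.002) → (17.054,142.587) → (25.843,142.532) → (30.190,134.894) (closed)

[5] `<polyline>` open polyline, #ff0000→score S511 F1733: (37.665,50.994) → (26.470,125.059) → (39.858,46.616) → (93.823,143.904) → (59.510,37.886) → (115.753,51.360)

; Generated by LaserGRBL
G21
G90
G0 X6.835 Y71.420
M4 S511
G1 X190.998 Y8.821 F1733
M5
G0 X52.935 Y91.407
M4 S511
G1 X53.091 Y121.841 F1733
G1 X54.236 Y148.821
G1 X56.368 Y172.345
G1 X59.488 Y192.414
G1 X63.596 Y209.027
G1 X68.692 Y222.186
M5
G0 X118.742 Y119.974
M4 S511
G1 X94.661 Y14.797 F1733
G1 X78.806 Y137.410
G1 X157.534 Y221.757
M5
G0 X30.190 Y134.894
M4 S511
G1 X25.748 Y127.309 F1733
G1 X16.959 Y127.364
G1 X12.612 Y135.002
G1 X17.054 Y142.587
G1 X25.843 Y142.532
G1 X30.190 Y134.894
M5
G0 X37.665 Y50.994
M4 S511
G1 X26.470 Y125.059 F1733
G1 X39.858 Y46.616
G1 X93.823 Y143.904
G1 X59.510 Y37.886
G1 X115.753 Y51.360
M5
G0 X0.000 Y0.000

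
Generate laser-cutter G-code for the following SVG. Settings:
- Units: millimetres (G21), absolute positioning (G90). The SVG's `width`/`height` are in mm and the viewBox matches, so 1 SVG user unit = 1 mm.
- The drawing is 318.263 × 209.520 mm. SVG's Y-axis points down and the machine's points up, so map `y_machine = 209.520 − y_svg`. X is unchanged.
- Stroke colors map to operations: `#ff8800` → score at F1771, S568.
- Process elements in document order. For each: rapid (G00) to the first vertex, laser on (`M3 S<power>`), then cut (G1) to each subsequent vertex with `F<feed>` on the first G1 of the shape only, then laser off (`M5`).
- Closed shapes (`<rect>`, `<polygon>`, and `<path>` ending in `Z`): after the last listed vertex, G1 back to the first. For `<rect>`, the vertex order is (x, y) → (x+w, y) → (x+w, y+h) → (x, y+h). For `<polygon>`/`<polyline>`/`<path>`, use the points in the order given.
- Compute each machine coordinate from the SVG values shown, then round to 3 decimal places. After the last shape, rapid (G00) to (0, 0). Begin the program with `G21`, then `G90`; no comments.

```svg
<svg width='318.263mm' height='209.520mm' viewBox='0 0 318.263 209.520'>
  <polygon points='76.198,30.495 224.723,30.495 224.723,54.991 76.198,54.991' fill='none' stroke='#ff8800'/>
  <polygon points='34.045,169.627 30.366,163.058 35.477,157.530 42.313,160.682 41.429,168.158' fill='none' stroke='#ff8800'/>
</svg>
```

G21
G90
G00 X76.198 Y179.025
M3 S568
G1 X224.723 Y179.025 F1771
G1 X224.723 Y154.529
G1 X76.198 Y154.529
G1 X76.198 Y179.025
M5
G00 X34.045 Y39.893
M3 S568
G1 X30.366 Y46.462 F1771
G1 X35.477 Y51.990
G1 X42.313 Y48.838
G1 X41.429 Y41.362
G1 X34.045 Y39.893
M5
G00 X0.000 Y0.000

1 u = 1 mm; y_m = 209.520 − y.

[1] `<polygon>` rectangle, #ff8800→score S568 F1771: (76.198,179.025) → (224.723,179.025) → (224.723,154.529) → (76.198,154.529) → (76.198,179.025) (closed)

[2] `<polygon>` regular polygon, #ff8800→score S568 F1771: (34.045,39.893) → (30.366,46.462) → (35.477,51.990) → (42.313,48.838) → (41.429,41.362) → (34.045,39.893) (closed)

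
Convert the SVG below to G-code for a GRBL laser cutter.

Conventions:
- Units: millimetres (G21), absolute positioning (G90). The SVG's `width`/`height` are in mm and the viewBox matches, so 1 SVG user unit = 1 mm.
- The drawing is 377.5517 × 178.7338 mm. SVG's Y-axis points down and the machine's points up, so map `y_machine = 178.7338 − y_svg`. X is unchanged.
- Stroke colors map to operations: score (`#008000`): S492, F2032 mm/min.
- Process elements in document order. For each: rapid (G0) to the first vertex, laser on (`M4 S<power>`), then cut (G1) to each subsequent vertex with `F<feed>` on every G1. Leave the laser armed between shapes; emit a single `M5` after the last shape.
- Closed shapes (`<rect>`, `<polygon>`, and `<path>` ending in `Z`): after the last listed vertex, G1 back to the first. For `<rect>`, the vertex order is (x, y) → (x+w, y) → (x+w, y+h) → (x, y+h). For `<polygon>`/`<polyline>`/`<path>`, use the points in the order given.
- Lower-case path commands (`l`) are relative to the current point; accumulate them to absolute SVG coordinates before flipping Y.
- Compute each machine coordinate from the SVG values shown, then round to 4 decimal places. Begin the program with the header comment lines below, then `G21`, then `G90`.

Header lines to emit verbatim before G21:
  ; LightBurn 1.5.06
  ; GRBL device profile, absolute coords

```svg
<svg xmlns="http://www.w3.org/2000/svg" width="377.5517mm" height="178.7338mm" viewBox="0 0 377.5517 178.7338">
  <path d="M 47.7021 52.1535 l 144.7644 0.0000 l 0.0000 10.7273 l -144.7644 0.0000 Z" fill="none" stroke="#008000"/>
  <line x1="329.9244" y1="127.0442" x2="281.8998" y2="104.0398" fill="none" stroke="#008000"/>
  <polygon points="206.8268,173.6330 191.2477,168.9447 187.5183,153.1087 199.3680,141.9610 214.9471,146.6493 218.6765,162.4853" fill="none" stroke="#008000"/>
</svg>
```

; LightBurn 1.5.06
; GRBL device profile, absolute coords
G21
G90
G0 X47.7021 Y126.5803
M4 S492
G1 X192.4665 Y126.5803 F2032
G1 X192.4665 Y115.8530 F2032
G1 X47.7021 Y115.8530 F2032
G1 X47.7021 Y126.5803 F2032
G0 X329.9244 Y51.6896
M4 S492
G1 X281.8998 Y74.6940 F2032
G0 X206.8268 Y5.1008
M4 S492
G1 X191.2477 Y9.7891 F2032
G1 X187.5183 Y25.6251 F2032
G1 X199.3680 Y36.7728 F2032
G1 X214.9471 Y32.0845 F2032
G1 X218.6765 Y16.2485 F2032
G1 X206.8268 Y5.1008 F2032
M5

viewBox `0 0 377.5517 178.7338` with mm width/height → 1 unit = 1 mm. Flip: y_m = 178.7338 − y_svg.

**Shape 1** — `<path>` rectangle, stroke `#008000` → score (S492, F2032). Machine vertices: (47.7021,126.5803) → (192.4665,126.5803) → (192.4665,115.8530) → (47.7021,115.8530) → (47.7021,126.5803). Closed: final G1 returns to the first vertex.

**Shape 2** — `<line>` line segment, stroke `#008000` → score (S492, F2032). Machine vertices: (329.9244,51.6896) → (281.8998,74.6940). Open path.

**Shape 3** — `<polygon>` regular polygon, stroke `#008000` → score (S492, F2032). Machine vertices: (206.8268,5.1008) → (191.2477,9.7891) → (187.5183,25.6251) → (199.3680,36.7728) → (214.9471,32.0845) → (218.6765,16.2485) → (206.8268,5.1008). Closed: final G1 returns to the first vertex.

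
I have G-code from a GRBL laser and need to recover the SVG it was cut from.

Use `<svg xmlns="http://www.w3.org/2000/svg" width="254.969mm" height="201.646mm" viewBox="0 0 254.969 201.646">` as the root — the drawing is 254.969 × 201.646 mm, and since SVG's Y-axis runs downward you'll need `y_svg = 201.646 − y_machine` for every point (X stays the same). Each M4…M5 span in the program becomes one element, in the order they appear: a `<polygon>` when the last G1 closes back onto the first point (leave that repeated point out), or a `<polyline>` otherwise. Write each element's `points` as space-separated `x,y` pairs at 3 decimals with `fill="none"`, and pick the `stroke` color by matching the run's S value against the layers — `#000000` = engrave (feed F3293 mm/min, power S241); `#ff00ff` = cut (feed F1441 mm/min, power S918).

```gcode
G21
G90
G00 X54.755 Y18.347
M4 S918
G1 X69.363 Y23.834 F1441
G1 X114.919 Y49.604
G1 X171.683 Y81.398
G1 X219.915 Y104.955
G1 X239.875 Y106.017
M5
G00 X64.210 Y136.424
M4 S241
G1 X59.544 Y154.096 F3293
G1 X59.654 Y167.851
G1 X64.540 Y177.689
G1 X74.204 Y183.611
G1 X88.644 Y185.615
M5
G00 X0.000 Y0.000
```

<svg xmlns="http://www.w3.org/2000/svg" width="254.969mm" height="201.646mm" viewBox="0 0 254.969 201.646">
  <polyline points="54.755,183.299 69.363,177.812 114.919,152.042 171.683,120.248 219.915,96.691 239.875,95.629" fill="none" stroke="#ff00ff"/>
  <polyline points="64.210,65.222 59.544,47.550 59.654,33.795 64.540,23.957 74.204,18.035 88.644,16.031" fill="none" stroke="#000000"/>
</svg>

Each laser-on run becomes one SVG element. Flip Y back into SVG space with y_svg = 201.646 − y_machine.

Run 1: the run's S918 means `#ff00ff` (cut). The run is open, so emit a `<polyline>` with points (Y-flipped): 54.755,183.299 69.363,177.812 114.919,152.042 171.683,120.248 219.915,96.691 239.875,95.629.

Run 2: S241 ⇒ engrave layer `#000000`. The run is open, so emit a `<polyline>` with points (Y-flipped): 64.210,65.222 59.544,47.550 59.654,33.795 64.540,23.957 74.204,18.035 88.644,16.031.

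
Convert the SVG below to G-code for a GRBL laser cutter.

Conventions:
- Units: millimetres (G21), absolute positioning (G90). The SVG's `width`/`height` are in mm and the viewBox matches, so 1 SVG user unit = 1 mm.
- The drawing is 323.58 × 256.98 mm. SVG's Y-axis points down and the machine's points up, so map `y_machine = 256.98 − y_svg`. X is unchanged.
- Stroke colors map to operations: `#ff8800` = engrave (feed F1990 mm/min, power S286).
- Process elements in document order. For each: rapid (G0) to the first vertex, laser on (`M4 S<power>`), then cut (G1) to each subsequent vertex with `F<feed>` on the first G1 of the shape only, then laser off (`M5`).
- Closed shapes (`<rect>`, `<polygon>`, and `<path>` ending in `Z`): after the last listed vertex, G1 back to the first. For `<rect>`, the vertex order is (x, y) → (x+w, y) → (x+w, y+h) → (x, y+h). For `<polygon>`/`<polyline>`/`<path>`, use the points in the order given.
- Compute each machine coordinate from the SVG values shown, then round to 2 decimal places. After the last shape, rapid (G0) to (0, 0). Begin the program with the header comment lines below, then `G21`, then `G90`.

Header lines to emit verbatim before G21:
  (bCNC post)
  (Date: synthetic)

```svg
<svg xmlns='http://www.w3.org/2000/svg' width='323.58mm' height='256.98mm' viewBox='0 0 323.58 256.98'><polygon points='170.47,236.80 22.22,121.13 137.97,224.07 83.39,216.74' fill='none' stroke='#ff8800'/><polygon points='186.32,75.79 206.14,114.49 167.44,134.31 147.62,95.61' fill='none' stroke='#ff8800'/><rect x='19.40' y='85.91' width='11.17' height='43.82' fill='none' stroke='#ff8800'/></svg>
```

viewBox `0 0 323.58 256.98` with mm width/height → 1 unit = 1 mm. Flip: y_m = 256.98 − y_svg.

**Shape 1** — `<polygon>` closed polygon, stroke `#ff8800` → engrave (S286, F1990). Machine vertices: (170.47,20.18) → (22.22,135.85) → (137.97,32.91) → (83.39,40.24) → (170.47,20.18). Closed: final G1 returns to the first vertex.

**Shape 2** — `<polygon>` regular polygon, stroke `#ff8800` → engrave (S286, F1990). Machine vertices: (186.32,181.19) → (206.14,142.49) → (167.44,122.67) → (147.62,161.37) → (186.32,181.19). Closed: final G1 returns to the first vertex.

**Shape 3** — `<rect>` rectangle, stroke `#ff8800` → engrave (S286, F1990). Machine vertices: (19.40,171.07) → (30.57,171.07) → (30.57,127.25) → (19.40,127.25) → (19.40,171.07). Closed: final G1 returns to the first vertex.

(bCNC post)
(Date: synthetic)
G21
G90
G0 X170.47 Y20.18
M4 S286
G1 X22.22 Y135.85 F1990
G1 X137.97 Y32.91
G1 X83.39 Y40.24
G1 X170.47 Y20.18
M5
G0 X186.32 Y181.19
M4 S286
G1 X206.14 Y142.49 F1990
G1 X167.44 Y122.67
G1 X147.62 Y161.37
G1 X186.32 Y181.19
M5
G0 X19.40 Y171.07
M4 S286
G1 X30.57 Y171.07 F1990
G1 X30.57 Y127.25
G1 X19.40 Y127.25
G1 X19.40 Y171.07
M5
G0 X0.00 Y0.00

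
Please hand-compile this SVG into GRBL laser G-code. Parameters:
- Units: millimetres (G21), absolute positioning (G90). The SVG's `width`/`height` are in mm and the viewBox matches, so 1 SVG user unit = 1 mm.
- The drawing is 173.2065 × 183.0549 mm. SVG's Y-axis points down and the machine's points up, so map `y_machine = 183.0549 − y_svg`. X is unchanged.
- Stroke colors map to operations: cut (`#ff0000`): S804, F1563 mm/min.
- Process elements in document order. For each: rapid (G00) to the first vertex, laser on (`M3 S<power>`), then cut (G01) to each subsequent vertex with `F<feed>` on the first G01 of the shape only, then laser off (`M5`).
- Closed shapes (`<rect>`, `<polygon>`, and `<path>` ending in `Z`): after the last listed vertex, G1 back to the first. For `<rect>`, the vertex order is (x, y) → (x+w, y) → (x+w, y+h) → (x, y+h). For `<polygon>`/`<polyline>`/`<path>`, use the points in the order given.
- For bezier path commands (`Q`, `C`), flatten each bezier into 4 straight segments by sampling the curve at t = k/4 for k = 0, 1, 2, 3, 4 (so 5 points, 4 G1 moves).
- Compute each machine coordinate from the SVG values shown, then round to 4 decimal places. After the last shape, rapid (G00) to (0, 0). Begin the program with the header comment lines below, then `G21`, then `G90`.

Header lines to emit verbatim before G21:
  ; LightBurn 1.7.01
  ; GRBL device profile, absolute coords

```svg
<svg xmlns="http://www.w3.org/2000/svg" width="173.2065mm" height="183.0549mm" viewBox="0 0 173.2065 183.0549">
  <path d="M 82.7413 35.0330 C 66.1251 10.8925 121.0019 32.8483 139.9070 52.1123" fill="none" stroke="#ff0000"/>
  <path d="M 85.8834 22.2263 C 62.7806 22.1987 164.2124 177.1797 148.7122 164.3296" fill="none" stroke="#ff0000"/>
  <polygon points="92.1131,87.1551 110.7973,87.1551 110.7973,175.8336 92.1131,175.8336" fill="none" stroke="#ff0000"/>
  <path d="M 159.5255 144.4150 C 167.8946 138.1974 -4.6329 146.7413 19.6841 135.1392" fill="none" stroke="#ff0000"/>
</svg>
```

Since the viewBox matches the mm dimensions, user units are millimetres directly. The only transform is the Y-flip y_m = 183.0549 − y_svg.

Shape 1 is a cubic bezier drawn with `<path>`. Its stroke #ff0000 means cut at S804, F1563. After flipping Y the toolpath is (82.7413,148.0219) → (82.0050,158.2465) → (98.0037,155.7589) → (120.6626,145.1330) → (139.9070,130.9426).

Shape 2 is a cubic bezier drawn with `<path>`. Its stroke #ff0000 means cut at S804, F1563. After flipping Y the toolpath is (85.8834,160.8286) → (88.1336,136.8296) → (114.4468,84.9685) → (142.1855,35.5117) → (148.7122,18.7253).

Shape 3 is a rectangle drawn with `<polygon>`. Its stroke #ff0000 means cut at S804, F1563. After flipping Y the toolpath is (92.1131,95.8998) → (110.7973,95.8998) → (110.7973,7.2213) → (92.1131,7.2213) → (92.1131,95.8998), returning to the start.

Shape 4 is a cubic bezier drawn with `<path>`. Its stroke #ff0000 means cut at S804, F1563. After flipping Y the toolpath is (159.5255,38.6399) → (137.7864,41.0807) → (83.6243,41.2586) → (32.4525,42.4461) → (19.6841,47.9157).

; LightBurn 1.7.01
; GRBL device profile, absolute coords
G21
G90
G00 X82.7413 Y148.0219
M3 S804
G01 X82.0050 Y158.2465 F1563
G01 X98.0037 Y155.7589
G01 X120.6626 Y145.1330
G01 X139.9070 Y130.9426
M5
G00 X85.8834 Y160.8286
M3 S804
G01 X88.1336 Y136.8296 F1563
G01 X114.4468 Y84.9685
G01 X142.1855 Y35.5117
G01 X148.7122 Y18.7253
M5
G00 X92.1131 Y95.8998
M3 S804
G01 X110.7973 Y95.8998 F1563
G01 X110.7973 Y7.2213
G01 X92.1131 Y7.2213
G01 X92.1131 Y95.8998
M5
G00 X159.5255 Y38.6399
M3 S804
G01 X137.7864 Y41.0807 F1563
G01 X83.6243 Y41.2586
G01 X32.4525 Y42.4461
G01 X19.6841 Y47.9157
M5
G00 X0.0000 Y0.0000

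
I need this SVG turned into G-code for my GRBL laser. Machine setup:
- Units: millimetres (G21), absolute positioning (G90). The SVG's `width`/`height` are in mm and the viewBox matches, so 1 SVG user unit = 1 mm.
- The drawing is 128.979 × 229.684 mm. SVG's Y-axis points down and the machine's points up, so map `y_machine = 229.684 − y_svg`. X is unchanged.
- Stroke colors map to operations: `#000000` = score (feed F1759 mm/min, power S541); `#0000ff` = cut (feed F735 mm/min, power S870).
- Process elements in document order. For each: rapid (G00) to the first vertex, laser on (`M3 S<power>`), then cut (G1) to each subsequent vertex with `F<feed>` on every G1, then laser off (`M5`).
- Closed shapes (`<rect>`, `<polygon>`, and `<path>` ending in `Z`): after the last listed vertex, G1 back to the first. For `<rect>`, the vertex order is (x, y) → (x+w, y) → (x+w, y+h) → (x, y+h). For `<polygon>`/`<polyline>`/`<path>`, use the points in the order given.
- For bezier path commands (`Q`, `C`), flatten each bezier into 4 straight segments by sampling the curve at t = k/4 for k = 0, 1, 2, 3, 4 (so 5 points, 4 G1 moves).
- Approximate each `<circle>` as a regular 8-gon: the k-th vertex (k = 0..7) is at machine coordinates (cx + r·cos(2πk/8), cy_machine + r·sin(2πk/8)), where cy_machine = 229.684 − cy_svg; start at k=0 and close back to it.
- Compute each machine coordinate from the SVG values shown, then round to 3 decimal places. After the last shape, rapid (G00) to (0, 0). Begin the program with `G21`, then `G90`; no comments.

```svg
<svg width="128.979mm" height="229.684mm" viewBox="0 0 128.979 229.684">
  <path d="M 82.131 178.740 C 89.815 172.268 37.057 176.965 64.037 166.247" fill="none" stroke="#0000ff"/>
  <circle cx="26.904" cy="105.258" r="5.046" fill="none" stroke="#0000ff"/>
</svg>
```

Since the viewBox matches the mm dimensions, user units are millimetres directly. The only transform is the Y-flip y_m = 229.684 − y_svg.

Shape 1 is a cubic bezier drawn with `<path>`. Its stroke #0000ff means cut at S870, F735. After flipping Y the toolpath is (82.131,50.944) → (78.751,54.119) → (65.848,55.598) → (56.563,57.873) → (64.037,63.437).

Shape 2 is a circle drawn with `<circle>`. Its stroke #0000ff means cut at S870, F735. After flipping Y the toolpath is (31.950,124.426) → (30.472,127.994) → (26.904,129.472) → (23.336,127.994) → (21.858,124.426) → (23.336,120.858) → (26.904,119.380) → (30.472,120.858) → (31.950,124.426), returning to the start.

G21
G90
G00 X82.131 Y50.944
M3 S870
G1 X78.751 Y54.119 F735
G1 X65.848 Y55.598 F735
G1 X56.563 Y57.873 F735
G1 X64.037 Y63.437 F735
M5
G00 X31.950 Y124.426
M3 S870
G1 X30.472 Y127.994 F735
G1 X26.904 Y129.472 F735
G1 X23.336 Y127.994 F735
G1 X21.858 Y124.426 F735
G1 X23.336 Y120.858 F735
G1 X26.904 Y119.380 F735
G1 X30.472 Y120.858 F735
G1 X31.950 Y124.426 F735
M5
G00 X0.000 Y0.000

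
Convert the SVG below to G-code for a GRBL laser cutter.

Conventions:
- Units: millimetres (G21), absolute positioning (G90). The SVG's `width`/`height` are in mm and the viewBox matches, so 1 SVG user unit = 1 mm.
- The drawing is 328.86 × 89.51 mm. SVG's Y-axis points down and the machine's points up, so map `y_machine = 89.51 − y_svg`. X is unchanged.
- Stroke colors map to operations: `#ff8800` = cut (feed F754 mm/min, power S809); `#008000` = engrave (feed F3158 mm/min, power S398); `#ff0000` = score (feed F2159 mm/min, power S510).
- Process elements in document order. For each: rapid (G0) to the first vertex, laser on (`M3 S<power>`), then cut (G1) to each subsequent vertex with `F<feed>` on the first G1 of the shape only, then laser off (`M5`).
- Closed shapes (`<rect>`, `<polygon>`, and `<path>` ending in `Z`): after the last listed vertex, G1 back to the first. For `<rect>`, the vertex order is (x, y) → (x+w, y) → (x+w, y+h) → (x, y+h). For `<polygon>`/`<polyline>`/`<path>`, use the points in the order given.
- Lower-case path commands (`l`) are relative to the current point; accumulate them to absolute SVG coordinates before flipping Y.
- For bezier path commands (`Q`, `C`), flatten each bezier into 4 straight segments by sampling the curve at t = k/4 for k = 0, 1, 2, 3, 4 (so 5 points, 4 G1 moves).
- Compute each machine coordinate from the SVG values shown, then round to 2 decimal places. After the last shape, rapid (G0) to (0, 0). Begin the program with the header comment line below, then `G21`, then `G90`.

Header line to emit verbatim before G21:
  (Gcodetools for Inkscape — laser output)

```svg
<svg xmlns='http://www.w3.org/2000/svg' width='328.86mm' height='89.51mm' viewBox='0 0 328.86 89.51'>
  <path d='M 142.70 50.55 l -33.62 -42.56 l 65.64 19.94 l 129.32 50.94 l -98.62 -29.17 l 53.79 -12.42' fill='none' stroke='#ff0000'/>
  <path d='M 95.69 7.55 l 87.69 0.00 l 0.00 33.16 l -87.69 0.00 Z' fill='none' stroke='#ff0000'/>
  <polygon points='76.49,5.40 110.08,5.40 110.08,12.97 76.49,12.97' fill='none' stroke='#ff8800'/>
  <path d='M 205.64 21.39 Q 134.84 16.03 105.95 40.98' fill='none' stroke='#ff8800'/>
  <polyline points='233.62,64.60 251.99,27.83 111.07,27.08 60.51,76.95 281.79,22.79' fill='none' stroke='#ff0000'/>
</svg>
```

(Gcodetools for Inkscape — laser output)
G21
G90
G0 X142.70 Y38.96
M3 S510
G1 X109.08 Y81.52 F2159
G1 X174.72 Y61.58
G1 X304.04 Y10.64
G1 X205.42 Y39.81
G1 X259.21 Y52.23
M5
G0 X95.69 Y81.96
M3 S510
G1 X183.38 Y81.96 F2159
G1 X183.38 Y48.80
G1 X95.69 Y48.80
G1 X95.69 Y81.96
M5
G0 X76.49 Y84.11
M3 S809
G1 X110.08 Y84.11 F754
G1 X110.08 Y76.54
G1 X76.49 Y76.54
G1 X76.49 Y84.11
M5
G0 X205.64 Y68.12
M3 S809
G1 X172.86 Y68.91 F754
G1 X145.32 Y65.90
G1 X123.01 Y59.11
G1 X105.95 Y48.53
M5
G0 X233.62 Y24.91
M3 S510
G1 X251.99 Y61.68 F2159
G1 X111.07 Y62.43
G1 X60.51 Y12.56
G1 X281.79 Y66.72
M5
G0 X0.00 Y0.00

1 u = 1 mm; y_m = 89.51 − y.

[1] `<path>` open polyline, #ff0000→score S510 F2159: (142.70,38.96) → (109.08,81.52) → (174.72,61.58) → (304.04,10.64) → (205.42,39.81) → (259.21,52.23)

[2] `<path>` rectangle, #ff0000→score S510 F2159: (95.69,81.96) → (183.38,81.96) → (183.38,48.80) → (95.69,48.80) → (95.69,81.96) (closed)

[3] `<polygon>` rectangle, #ff8800→cut S809 F754: (76.49,84.11) → (110.08,84.11) → (110.08,76.54) → (76.49,76.54) → (76.49,84.11) (closed)

[4] `<path>` quadratic bezier, #ff8800→cut S809 F754: (205.64,68.12) → (172.86,68.91) → (145.32,65.90) → (123.01,59.11) → (105.95,48.53)

[5] `<polyline>` open polyline, #ff0000→score S510 F2159: (233.62,24.91) → (251.99,61.68) → (111.07,62.43) → (60.51,12.56) → (281.79,66.72)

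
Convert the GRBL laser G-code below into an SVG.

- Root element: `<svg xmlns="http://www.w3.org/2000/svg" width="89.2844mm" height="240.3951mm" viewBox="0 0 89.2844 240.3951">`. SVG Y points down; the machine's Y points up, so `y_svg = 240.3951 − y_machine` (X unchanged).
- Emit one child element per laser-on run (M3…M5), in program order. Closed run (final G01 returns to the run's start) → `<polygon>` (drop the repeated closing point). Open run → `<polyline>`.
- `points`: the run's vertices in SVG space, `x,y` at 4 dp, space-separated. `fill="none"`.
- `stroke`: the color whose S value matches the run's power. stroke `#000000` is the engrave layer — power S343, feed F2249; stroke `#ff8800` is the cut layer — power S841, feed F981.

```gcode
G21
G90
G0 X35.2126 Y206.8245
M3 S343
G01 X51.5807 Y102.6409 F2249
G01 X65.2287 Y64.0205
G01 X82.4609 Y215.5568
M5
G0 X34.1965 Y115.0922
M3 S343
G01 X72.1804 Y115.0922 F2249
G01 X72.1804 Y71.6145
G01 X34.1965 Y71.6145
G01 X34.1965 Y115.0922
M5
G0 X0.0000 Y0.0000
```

<svg xmlns="http://www.w3.org/2000/svg" width="89.2844mm" height="240.3951mm" viewBox="0 0 89.2844 240.3951">
  <polyline points="35.2126,33.5706 51.5807,137.7542 65.2287,176.3746 82.4609,24.8383" fill="none" stroke="#000000"/>
  <polygon points="34.1965,125.3029 72.1804,125.3029 72.1804,168.7806 34.1965,168.7806" fill="none" stroke="#000000"/>
</svg>

y_svg = 240.3951 − y_m. Every run uses S343, so all elements get stroke `#000000` (engrave).

[1] open run; points: 35.2126,33.5706 51.5807,137.7542 65.2287,176.3746 82.4609,24.8383

[2] closed run; points: 34.1965,125.3029 72.1804,125.3029 72.1804,168.7806 34.1965,168.7806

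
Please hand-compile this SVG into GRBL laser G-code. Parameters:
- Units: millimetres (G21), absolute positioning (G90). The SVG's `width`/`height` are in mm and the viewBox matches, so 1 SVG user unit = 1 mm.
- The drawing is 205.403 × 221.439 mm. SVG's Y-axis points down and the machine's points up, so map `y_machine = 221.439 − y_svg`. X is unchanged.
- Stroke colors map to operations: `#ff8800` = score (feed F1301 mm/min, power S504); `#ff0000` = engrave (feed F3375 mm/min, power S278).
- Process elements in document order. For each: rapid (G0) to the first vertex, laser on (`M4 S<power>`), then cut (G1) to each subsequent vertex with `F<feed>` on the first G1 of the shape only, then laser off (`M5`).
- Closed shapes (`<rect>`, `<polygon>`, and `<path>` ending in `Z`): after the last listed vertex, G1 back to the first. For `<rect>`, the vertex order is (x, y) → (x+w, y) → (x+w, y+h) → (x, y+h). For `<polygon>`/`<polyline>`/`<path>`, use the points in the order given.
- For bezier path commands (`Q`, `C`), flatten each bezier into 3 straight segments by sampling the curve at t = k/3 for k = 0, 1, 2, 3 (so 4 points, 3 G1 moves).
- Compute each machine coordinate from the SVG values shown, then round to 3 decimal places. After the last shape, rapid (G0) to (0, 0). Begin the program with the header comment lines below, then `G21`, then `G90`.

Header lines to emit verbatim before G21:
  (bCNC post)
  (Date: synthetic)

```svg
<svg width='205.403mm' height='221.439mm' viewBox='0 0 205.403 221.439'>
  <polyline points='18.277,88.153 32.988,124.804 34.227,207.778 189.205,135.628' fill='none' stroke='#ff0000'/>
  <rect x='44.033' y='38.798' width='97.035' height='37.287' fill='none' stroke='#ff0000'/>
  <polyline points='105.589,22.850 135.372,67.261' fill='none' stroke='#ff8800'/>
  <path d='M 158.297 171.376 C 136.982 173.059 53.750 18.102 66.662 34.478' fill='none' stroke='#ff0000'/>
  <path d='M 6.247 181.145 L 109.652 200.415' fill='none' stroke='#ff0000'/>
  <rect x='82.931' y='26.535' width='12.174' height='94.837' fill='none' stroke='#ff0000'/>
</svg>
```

1 u = 1 mm; y_m = 221.439 − y.

[1] `<polyline>` open polyline, #ff0000→engrave S278 F3375: (18.277,133.286) → (32.988,96.635) → (34.227,13.661) → (189.205,85.811)

[2] `<rect>` rectangle, #ff0000→engrave S278 F3375: (44.033,182.641) → (141.068,182.641) → (141.068,145.354) → (44.033,145.354) → (44.033,182.641) (closed)

[3] `<polyline>` line segment, #ff8800→score S504 F1301: (105.589,198.589) → (135.372,154.178)

[4] `<path>` cubic bezier, #ff0000→engrave S278 F3375: (158.297,50.063) → (122.197,88.446) → (79.944,158.373) → (66.662,186.961)

[5] `<path>` line segment, #ff0000→engrave S278 F3375: (6.247,40.294) → (109.652,21.024)

[6] `<rect>` rectangle, #ff0000→engrave S278 F3375: (82.931,194.904) → (95.105,194.904) → (95.105,100.067) → (82.931,100.067) → (82.931,194.904) (closed)

(bCNC post)
(Date: synthetic)
G21
G90
G0 X18.277 Y133.286
M4 S278
G1 X32.988 Y96.635 F3375
G1 X34.227 Y13.661
G1 X189.205 Y85.811
M5
G0 X44.033 Y182.641
M4 S278
G1 X141.068 Y182.641 F3375
G1 X141.068 Y145.354
G1 X44.033 Y145.354
G1 X44.033 Y182.641
M5
G0 X105.589 Y198.589
M4 S504
G1 X135.372 Y154.178 F1301
M5
G0 X158.297 Y50.063
M4 S278
G1 X122.197 Y88.446 F3375
G1 X79.944 Y158.373
G1 X66.662 Y186.961
M5
G0 X6.247 Y40.294
M4 S278
G1 X109.652 Y21.024 F3375
M5
G0 X82.931 Y194.904
M4 S278
G1 X95.105 Y194.904 F3375
G1 X95.105 Y100.067
G1 X82.931 Y100.067
G1 X82.931 Y194.904
M5
G0 X0.000 Y0.000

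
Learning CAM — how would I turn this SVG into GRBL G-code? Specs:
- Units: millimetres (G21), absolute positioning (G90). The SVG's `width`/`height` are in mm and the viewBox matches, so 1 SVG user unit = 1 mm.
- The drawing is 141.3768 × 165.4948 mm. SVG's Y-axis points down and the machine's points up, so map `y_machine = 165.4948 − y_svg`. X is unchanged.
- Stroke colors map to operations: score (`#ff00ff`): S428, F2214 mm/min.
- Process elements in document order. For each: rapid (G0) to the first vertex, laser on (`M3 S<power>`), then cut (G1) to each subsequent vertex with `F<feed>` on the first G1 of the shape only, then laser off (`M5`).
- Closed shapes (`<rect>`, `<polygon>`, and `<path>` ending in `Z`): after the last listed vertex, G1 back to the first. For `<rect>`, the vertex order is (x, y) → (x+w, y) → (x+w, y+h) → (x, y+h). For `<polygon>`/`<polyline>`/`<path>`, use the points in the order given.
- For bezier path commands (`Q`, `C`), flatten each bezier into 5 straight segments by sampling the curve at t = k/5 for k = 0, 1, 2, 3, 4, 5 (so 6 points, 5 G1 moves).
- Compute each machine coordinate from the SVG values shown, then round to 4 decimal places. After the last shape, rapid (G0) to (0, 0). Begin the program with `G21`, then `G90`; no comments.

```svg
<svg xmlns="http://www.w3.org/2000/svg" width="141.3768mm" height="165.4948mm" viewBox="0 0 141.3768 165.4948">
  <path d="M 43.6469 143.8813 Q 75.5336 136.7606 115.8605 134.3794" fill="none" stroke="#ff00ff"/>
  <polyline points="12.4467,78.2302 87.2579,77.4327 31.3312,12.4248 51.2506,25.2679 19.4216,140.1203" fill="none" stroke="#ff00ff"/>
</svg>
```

Since the viewBox matches the mm dimensions, user units are millimetres directly. The only transform is the Y-flip y_m = 165.4948 − y_svg.

Shape 1 is a quadratic bezier drawn with `<path>`. Its stroke #ff00ff means score at S428, F2214. After flipping Y the toolpath is (43.6469,21.6135) → (56.7392,24.2722) → (70.5067,26.5517) → (84.9494,28.4521) → (100.0673,29.9733) → (115.8605,31.1154).

Shape 2 is a open polyline drawn with `<polyline>`. Its stroke #ff00ff means score at S428, F2214. After flipping Y the toolpath is (12.4467,87.2646) → (87.2579,88.0621) → (31.3312,153.0700) → (51.2506,140.2269) → (19.4216,25.3745).

G21
G90
G0 X43.6469 Y21.6135
M3 S428
G1 X56.7392 Y24.2722 F2214
G1 X70.5067 Y26.5517
G1 X84.9494 Y28.4521
G1 X100.0673 Y29.9733
G1 X115.8605 Y31.1154
M5
G0 X12.4467 Y87.2646
M3 S428
G1 X87.2579 Y88.0621 F2214
G1 X31.3312 Y153.0700
G1 X51.2506 Y140.2269
G1 X19.4216 Y25.3745
M5
G0 X0.0000 Y0.0000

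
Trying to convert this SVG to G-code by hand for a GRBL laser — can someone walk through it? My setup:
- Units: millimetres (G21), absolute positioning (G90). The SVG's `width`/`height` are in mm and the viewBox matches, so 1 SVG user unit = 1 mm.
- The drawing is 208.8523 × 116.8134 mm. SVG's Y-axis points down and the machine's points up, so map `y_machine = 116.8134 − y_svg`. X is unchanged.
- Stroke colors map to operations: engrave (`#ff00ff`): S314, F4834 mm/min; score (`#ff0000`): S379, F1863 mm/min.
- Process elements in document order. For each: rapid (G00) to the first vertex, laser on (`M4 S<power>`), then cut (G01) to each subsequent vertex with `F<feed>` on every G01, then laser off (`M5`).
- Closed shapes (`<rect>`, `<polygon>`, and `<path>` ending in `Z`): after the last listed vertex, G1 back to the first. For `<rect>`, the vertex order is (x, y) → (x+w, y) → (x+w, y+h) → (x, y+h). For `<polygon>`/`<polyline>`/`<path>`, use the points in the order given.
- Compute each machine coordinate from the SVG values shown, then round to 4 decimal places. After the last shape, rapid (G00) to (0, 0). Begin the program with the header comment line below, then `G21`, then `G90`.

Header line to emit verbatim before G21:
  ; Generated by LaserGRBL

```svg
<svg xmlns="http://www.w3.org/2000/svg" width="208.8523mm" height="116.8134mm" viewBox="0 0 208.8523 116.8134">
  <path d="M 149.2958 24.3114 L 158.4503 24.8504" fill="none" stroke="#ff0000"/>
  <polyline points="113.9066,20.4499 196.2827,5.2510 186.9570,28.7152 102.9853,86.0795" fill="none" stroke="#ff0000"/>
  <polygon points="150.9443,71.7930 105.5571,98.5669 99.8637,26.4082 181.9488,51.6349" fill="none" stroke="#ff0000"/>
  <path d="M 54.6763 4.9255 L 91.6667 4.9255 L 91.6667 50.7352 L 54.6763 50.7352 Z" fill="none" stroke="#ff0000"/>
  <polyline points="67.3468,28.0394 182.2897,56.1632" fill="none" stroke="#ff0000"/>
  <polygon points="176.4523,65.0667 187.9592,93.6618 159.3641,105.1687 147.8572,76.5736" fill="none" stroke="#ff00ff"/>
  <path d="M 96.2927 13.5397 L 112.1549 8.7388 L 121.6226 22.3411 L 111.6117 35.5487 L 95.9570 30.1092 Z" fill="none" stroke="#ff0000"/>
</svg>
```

Since the viewBox matches the mm dimensions, user units are millimetres directly. The only transform is the Y-flip y_m = 116.8134 − y_svg.

Shape 1 is a line segment drawn with `<path>`. Its stroke #ff0000 means score at S379, F1863. After flipping Y the toolpath is (149.2958,92.5020) → (158.4503,91.9630).

Shape 2 is a open polyline drawn with `<polyline>`. Its stroke #ff0000 means score at S379, F1863. After flipping Y the toolpath is (113.9066,96.3635) → (196.2827,111.5624) → (186.9570,88.0982) → (102.9853,30.7339).

Shape 3 is a closed polygon drawn with `<polygon>`. Its stroke #ff0000 means score at S379, F1863. After flipping Y the toolpath is (150.9443,45.0204) → (105.5571,18.2465) → (99.8637,90.4052) → (181.9488,65.1785) → (150.9443,45.0204), returning to the start.

Shape 4 is a rectangle drawn with `<path>`. Its stroke #ff0000 means score at S379, F1863. After flipping Y the toolpath is (54.6763,111.8879) → (91.6667,111.8879) → (91.6667,66.0782) → (54.6763,66.0782) → (54.6763,111.8879), returning to the start.

Shape 5 is a line segment drawn with `<polyline>`. Its stroke #ff0000 means score at S379, F1863. After flipping Y the toolpath is (67.3468,88.7740) → (182.2897,60.6502).

Shape 6 is a regular polygon drawn with `<polygon>`. Its stroke #ff00ff means engrave at S314, F4834. After flipping Y the toolpath is (176.4523,51.7467) → (187.9592,23.1516) → (159.3641,11.6447) → (147.8572,40.2398) → (176.4523,51.7467), returning to the start.

Shape 7 is a regular polygon drawn with `<path>`. Its stroke #ff0000 means score at S379, F1863. After flipping Y the toolpath is (96.2927,103.2737) → (112.1549,108.0746) → (121.6226,94.4723) → (111.6117,81.2647) → (95.9570,86.7042) → (96.2927,103.2737), returning to the start.

; Generated by LaserGRBL
G21
G90
G00 X149.2958 Y92.5020
M4 S379
G01 X158.4503 Y91.9630 F1863
M5
G00 X113.9066 Y96.3635
M4 S379
G01 X196.2827 Y111.5624 F1863
G01 X186.9570 Y88.0982 F1863
G01 X102.9853 Y30.7339 F1863
M5
G00 X150.9443 Y45.0204
M4 S379
G01 X105.5571 Y18.2465 F1863
G01 X99.8637 Y90.4052 F1863
G01 X181.9488 Y65.1785 F1863
G01 X150.9443 Y45.0204 F1863
M5
G00 X54.6763 Y111.8879
M4 S379
G01 X91.6667 Y111.8879 F1863
G01 X91.6667 Y66.0782 F1863
G01 X54.6763 Y66.0782 F1863
G01 X54.6763 Y111.8879 F1863
M5
G00 X67.3468 Y88.7740
M4 S379
G01 X182.2897 Y60.6502 F1863
M5
G00 X176.4523 Y51.7467
M4 S314
G01 X187.9592 Y23.1516 F4834
G01 X159.3641 Y11.6447 F4834
G01 X147.8572 Y40.2398 F4834
G01 X176.4523 Y51.7467 F4834
M5
G00 X96.2927 Y103.2737
M4 S379
G01 X112.1549 Y108.0746 F1863
G01 X121.6226 Y94.4723 F1863
G01 X111.6117 Y81.2647 F1863
G01 X95.9570 Y86.7042 F1863
G01 X96.2927 Y103.2737 F1863
M5
G00 X0.0000 Y0.0000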